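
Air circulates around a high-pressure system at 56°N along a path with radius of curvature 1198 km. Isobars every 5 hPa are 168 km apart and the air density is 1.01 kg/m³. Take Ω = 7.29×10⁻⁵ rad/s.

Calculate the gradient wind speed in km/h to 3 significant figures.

112 km/h

Coriolis parameter at 56°N:
f = 2Ω sin φ = 2 × 7.29×10⁻⁵ × sin 56° = 1.21×10⁻⁴ s⁻¹
Pressure gradient: |∂P/∂n| = 500 Pa / 168000 m = 2.98×10⁻³ Pa/m
Geostrophic speed: V_g = |∂P/∂n|/(fρ) = 2.98×10⁻³/(1.21×10⁻⁴ × 1.01) = 24.4 m/s
Around a high, pressure-gradient force acts outward with centrifugal, so Coriolis balances both:
fV = (1/ρ)|∂P/∂n| + V²/R  →  V² − fR·V + fR·V_g = 0
With fR = 1.21×10⁻⁴ × 1198×10³ m = 145 m/s:
V = [fR − √((fR)² − 4 fR V_g)]/2 = [145 − √(145² − 4×145×24.4)]/2 = 31 m/s
Supergeostrophic (V > V_g = 24.4 m/s), as expected around a high.
Converting: 31 m/s × 3.6 = 112 km/h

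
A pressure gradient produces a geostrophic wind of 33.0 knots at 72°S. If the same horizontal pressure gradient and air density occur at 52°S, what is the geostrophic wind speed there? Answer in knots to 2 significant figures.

40 knots

With the same pressure gradient and density, V_g ∝ 1/f ∝ 1/sin φ.
V₂ = V₁ · sin φ₁ / sin φ₂ = 33.0 × sin 72° / sin 52°
V₂ = 33.0 × 0.9511/0.7880 = 40 knots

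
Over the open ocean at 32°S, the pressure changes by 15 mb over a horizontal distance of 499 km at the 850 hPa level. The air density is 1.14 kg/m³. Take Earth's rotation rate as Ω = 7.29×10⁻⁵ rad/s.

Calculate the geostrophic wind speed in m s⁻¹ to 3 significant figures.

34.1 m s⁻¹

Coriolis parameter at 32°S:
f = 2Ω sin φ = 2 × 7.29×10⁻⁵ × sin 32° = 7.73×10⁻⁵ s⁻¹
Pressure gradient: |∂P/∂n| = 1500 Pa / 499000 m = 3.01×10⁻³ Pa/m
Geostrophic balance (pressure-gradient force = Coriolis force):
V_g = (1/(fρ)) |∂P/∂n| = 3.01×10⁻³ / (7.73×10⁻⁵ × 1.14) = 34.1 m/s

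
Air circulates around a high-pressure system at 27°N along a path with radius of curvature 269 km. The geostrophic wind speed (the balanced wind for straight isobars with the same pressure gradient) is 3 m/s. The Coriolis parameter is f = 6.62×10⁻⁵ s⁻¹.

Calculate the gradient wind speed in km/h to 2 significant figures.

14 km/h

Around a high, pressure-gradient force acts outward with centrifugal, so Coriolis balances both:
fV = (1/ρ)|∂P/∂n| + V²/R  →  V² − fR·V + fR·V_g = 0
With fR = 6.62×10⁻⁵ × 269×10³ m = 17.8 m/s:
V = [fR − √((fR)² − 4 fR V_g)]/2 = [17.8 − √(17.8² − 4×17.8×3)]/2 = 3.82 m/s
Supergeostrophic (V > V_g = 3 m/s), as expected around a high.
Converting: 3.82 m/s × 3.6 = 14 km/h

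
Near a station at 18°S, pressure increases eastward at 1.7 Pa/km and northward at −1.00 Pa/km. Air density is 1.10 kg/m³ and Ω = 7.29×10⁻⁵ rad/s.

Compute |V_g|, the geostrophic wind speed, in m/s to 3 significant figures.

39.8 m/s

Coriolis parameter at 18°S:
f = 2Ω sin φ = 2 × 7.29×10⁻⁵ × sin 18° = 4.51×10⁻⁵ s⁻¹
In the Southern Hemisphere f is negative: f = −4.51×10⁻⁵ s⁻¹.
Component geostrophic relations (x east, y north):
u_g = −(1/(fρ)) ∂P/∂y,  v_g = (1/(fρ)) ∂P/∂x
u_g = −(−1.00×10⁻³)/(−4.51×10⁻⁵ × 1.10) = −20.2 m/s;  v_g = (1.7×10⁻³)/(−4.51×10⁻⁵ × 1.10) = −34.3 m/s
|V_g| = √(u_g² + v_g²) = 39.8 m/s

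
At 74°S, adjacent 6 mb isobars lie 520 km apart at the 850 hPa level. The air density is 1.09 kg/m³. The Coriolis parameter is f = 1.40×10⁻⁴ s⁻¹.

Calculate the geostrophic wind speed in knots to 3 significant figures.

Pressure gradient: |∂P/∂n| = 600 Pa / 520000 m = 1.15×10⁻³ Pa/m
Geostrophic balance (pressure-gradient force = Coriolis force):
V_g = (1/(fρ)) |∂P/∂n| = 1.15×10⁻³ / (1.40×10⁻⁴ × 1.09) = 7.56 m/s
Converting: 7.56 m/s × 1.944 = 14.7 knots

14.7 knots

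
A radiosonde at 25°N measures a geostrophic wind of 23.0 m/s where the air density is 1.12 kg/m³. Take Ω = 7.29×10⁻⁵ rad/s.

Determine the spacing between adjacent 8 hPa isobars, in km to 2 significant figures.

Coriolis parameter at 25°N:
f = 2Ω sin φ = 2 × 7.29×10⁻⁵ × sin 25° = 6.16×10⁻⁵ s⁻¹
Geostrophic balance rearranged: |∂P/∂n| = f ρ V_g
|∂P/∂n| = 6.16×10⁻⁵ × 1.12 × 23.0 = 1.59×10⁻³ Pa/m
Isobar spacing: Δn = ΔP/|∂P/∂n| = 800 Pa / 1.59×10⁻³ Pa/m = 504009 m ≈ 500 km

500 km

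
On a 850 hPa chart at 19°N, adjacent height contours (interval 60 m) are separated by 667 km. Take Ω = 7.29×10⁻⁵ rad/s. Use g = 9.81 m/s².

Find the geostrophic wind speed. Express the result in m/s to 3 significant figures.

Coriolis parameter at 19°N:
f = 2Ω sin φ = 2 × 7.29×10⁻⁵ × sin 19° = 4.75×10⁻⁵ s⁻¹
Height gradient: |∂Z/∂n| = 60 m / 667000 m = 9.00×10⁻⁵
On a pressure surface, geostrophic balance gives V_g = (g/f)|∂Z/∂n|:
V_g = 9.81 × 9.00×10⁻⁵ / 4.75×10⁻⁵ = 18.6 m/s

18.6 m/s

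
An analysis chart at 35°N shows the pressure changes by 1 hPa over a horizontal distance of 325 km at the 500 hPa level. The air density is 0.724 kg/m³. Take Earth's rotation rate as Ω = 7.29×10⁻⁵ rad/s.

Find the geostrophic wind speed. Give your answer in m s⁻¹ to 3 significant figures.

Coriolis parameter at 35°N:
f = 2Ω sin φ = 2 × 7.29×10⁻⁵ × sin 35° = 8.36×10⁻⁵ s⁻¹
Pressure gradient: |∂P/∂n| = 100 Pa / 325000 m = 3.08×10⁻⁴ Pa/m
Geostrophic balance (pressure-gradient force = Coriolis force):
V_g = (1/(fρ)) |∂P/∂n| = 3.08×10⁻⁴ / (8.36×10⁻⁵ × 0.724) = 5.08 m/s

5.08 m s⁻¹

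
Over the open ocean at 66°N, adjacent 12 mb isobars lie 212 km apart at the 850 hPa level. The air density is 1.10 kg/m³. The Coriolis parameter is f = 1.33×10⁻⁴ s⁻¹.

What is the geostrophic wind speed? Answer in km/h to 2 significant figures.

140 km/h

Pressure gradient: |∂P/∂n| = 1200 Pa / 212000 m = 5.66×10⁻³ Pa/m
Geostrophic balance (pressure-gradient force = Coriolis force):
V_g = (1/(fρ)) |∂P/∂n| = 5.66×10⁻³ / (1.33×10⁻⁴ × 1.10) = 38.7 m/s
Converting: 38.7 m/s × 3.6 = 140 km/h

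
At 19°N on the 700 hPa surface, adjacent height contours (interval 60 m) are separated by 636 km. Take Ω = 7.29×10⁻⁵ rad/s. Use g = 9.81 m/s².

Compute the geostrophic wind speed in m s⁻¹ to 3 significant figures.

Coriolis parameter at 19°N:
f = 2Ω sin φ = 2 × 7.29×10⁻⁵ × sin 19° = 4.75×10⁻⁵ s⁻¹
Height gradient: |∂Z/∂n| = 60 m / 636000 m = 9.43×10⁻⁵
On a pressure surface, geostrophic balance gives V_g = (g/f)|∂Z/∂n|:
V_g = 9.81 × 9.43×10⁻⁵ / 4.75×10⁻⁵ = 19.5 m/s

19.5 m s⁻¹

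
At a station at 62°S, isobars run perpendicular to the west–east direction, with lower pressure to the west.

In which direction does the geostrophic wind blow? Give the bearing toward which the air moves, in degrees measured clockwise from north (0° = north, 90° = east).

The pressure-gradient force points toward the west (bearing 270°).
Geostrophic balance: in the Southern Hemisphere the Coriolis force deflects motion to the left, so the geostrophic wind blows 90° to the left of the pressure-gradient force (low pressure on the right).
Rotating 270° by 90° counterclockwise gives 180° — the wind blows toward the south.

180°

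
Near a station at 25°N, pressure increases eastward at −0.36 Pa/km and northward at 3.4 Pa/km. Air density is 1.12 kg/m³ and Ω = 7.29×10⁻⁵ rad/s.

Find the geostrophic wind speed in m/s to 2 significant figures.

50 m/s

Coriolis parameter at 25°N:
f = 2Ω sin φ = 2 × 7.29×10⁻⁵ × sin 25° = 6.16×10⁻⁵ s⁻¹
Component geostrophic relations (x east, y north):
u_g = −(1/(fρ)) ∂P/∂y,  v_g = (1/(fρ)) ∂P/∂x
u_g = −(3.4×10⁻³)/(6.16×10⁻⁵ × 1.12) = −49.3 m/s;  v_g = (−0.36×10⁻³)/(6.16×10⁻⁵ × 1.12) = −5.22 m/s
|V_g| = √(u_g² + v_g²) = 49.5 m/s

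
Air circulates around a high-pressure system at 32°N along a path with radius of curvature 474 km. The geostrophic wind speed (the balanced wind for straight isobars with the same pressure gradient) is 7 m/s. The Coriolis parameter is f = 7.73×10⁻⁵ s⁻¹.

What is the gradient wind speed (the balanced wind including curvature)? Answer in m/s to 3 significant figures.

9.42 m/s

Around a high, pressure-gradient force acts outward with centrifugal, so Coriolis balances both:
fV = (1/ρ)|∂P/∂n| + V²/R  →  V² − fR·V + fR·V_g = 0
With fR = 7.73×10⁻⁵ × 474×10³ m = 36.6 m/s:
V = [fR − √((fR)² − 4 fR V_g)]/2 = [36.6 − √(36.6² − 4×36.6×7)]/2 = 9.42 m/s
Supergeostrophic (V > V_g = 7 m/s), as expected around a high.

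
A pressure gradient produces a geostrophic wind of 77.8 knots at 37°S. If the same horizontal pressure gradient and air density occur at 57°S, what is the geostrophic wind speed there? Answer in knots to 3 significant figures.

With the same pressure gradient and density, V_g ∝ 1/f ∝ 1/sin φ.
V₂ = V₁ · sin φ₁ / sin φ₂ = 77.8 × sin 37° / sin 57°
V₂ = 77.8 × 0.6018/0.8387 = 55.8 knots

55.8 knots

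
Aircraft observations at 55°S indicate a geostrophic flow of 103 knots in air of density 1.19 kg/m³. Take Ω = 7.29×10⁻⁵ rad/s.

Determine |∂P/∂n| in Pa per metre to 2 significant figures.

7.5×10⁻³ Pa/m

Coriolis parameter at 55°S:
f = 2Ω sin φ = 2 × 7.29×10⁻⁵ × sin 55° = 1.19×10⁻⁴ s⁻¹
Wind speed in SI: 103 knots = 53.0 m/s
Geostrophic balance rearranged: |∂P/∂n| = f ρ V_g
|∂P/∂n| = 1.19×10⁻⁴ × 1.19 × 53.0 = 7.53×10⁻³ Pa/m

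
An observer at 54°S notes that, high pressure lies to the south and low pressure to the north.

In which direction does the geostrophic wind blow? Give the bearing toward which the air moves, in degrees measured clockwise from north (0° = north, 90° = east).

The pressure-gradient force points toward the north (bearing 000°).
Geostrophic balance: in the Southern Hemisphere the Coriolis force deflects motion to the left, so the geostrophic wind blows 90° to the left of the pressure-gradient force (low pressure on the right).
Rotating 000° by 90° counterclockwise gives 270° — the wind blows toward the west.

270°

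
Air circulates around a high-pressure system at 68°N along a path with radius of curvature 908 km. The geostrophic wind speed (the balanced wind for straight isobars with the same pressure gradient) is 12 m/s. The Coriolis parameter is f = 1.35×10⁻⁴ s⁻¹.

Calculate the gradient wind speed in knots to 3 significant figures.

Around a high, pressure-gradient force acts outward with centrifugal, so Coriolis balances both:
fV = (1/ρ)|∂P/∂n| + V²/R  →  V² − fR·V + fR·V_g = 0
With fR = 1.35×10⁻⁴ × 908×10³ m = 123 m/s:
V = [fR − √((fR)² − 4 fR V_g)]/2 = [123 − √(123² − 4×123×12)]/2 = 13.5 m/s
Supergeostrophic (V > V_g = 12 m/s), as expected around a high.
Converting: 13.5 m/s × 1.944 = 26.2 knots

26.2 knots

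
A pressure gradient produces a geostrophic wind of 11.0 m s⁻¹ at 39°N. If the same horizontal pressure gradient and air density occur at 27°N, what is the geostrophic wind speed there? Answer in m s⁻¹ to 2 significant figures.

15 m s⁻¹

With the same pressure gradient and density, V_g ∝ 1/f ∝ 1/sin φ.
V₂ = V₁ · sin φ₁ / sin φ₂ = 11.0 × sin 39° / sin 27°
V₂ = 11.0 × 0.6293/0.4540 = 15 m s⁻¹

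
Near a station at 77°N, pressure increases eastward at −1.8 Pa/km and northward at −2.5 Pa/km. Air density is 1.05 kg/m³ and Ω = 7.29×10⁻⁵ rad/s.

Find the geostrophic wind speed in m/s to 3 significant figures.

Coriolis parameter at 77°N:
f = 2Ω sin φ = 2 × 7.29×10⁻⁵ × sin 77° = 1.42×10⁻⁴ s⁻¹
Component geostrophic relations (x east, y north):
u_g = −(1/(fρ)) ∂P/∂y,  v_g = (1/(fρ)) ∂P/∂x
u_g = −(−2.5×10⁻³)/(1.42×10⁻⁴ × 1.05) = 16.8 m/s;  v_g = (−1.8×10⁻³)/(1.42×10⁻⁴ × 1.05) = −12.1 m/s
|V_g| = √(u_g² + v_g²) = 20.7 m/s

20.7 m/s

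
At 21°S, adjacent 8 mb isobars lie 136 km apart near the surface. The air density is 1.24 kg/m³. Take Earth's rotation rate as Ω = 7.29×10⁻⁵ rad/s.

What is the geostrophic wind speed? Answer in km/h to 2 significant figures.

Coriolis parameter at 21°S:
f = 2Ω sin φ = 2 × 7.29×10⁻⁵ × sin 21° = 5.23×10⁻⁵ s⁻¹
Pressure gradient: |∂P/∂n| = 800 Pa / 136000 m = 5.88×10⁻³ Pa/m
Geostrophic balance (pressure-gradient force = Coriolis force):
V_g = (1/(fρ)) |∂P/∂n| = 5.88×10⁻³ / (5.23×10⁻⁵ × 1.24) = 90.8 m/s
Converting: 90.8 m/s × 3.6 = 330 km/h

330 km/h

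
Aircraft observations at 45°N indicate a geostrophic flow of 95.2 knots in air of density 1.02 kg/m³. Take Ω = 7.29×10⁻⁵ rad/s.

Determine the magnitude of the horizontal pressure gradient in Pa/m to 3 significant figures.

Coriolis parameter at 45°N:
f = 2Ω sin φ = 2 × 7.29×10⁻⁵ × sin 45° = 1.03×10⁻⁴ s⁻¹
Wind speed in SI: 95.2 knots = 49.0 m/s
Geostrophic balance rearranged: |∂P/∂n| = f ρ V_g
|∂P/∂n| = 1.03×10⁻⁴ × 1.02 × 49.0 = 5.15×10⁻³ Pa/m

5.15×10⁻³ Pa/m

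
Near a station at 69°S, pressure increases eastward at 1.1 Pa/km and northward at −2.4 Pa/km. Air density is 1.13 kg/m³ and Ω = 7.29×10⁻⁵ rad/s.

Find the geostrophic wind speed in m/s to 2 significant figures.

17 m/s

Coriolis parameter at 69°S:
f = 2Ω sin φ = 2 × 7.29×10⁻⁵ × sin 69° = 1.36×10⁻⁴ s⁻¹
In the Southern Hemisphere f is negative: f = −1.36×10⁻⁴ s⁻¹.
Component geostrophic relations (x east, y north):
u_g = −(1/(fρ)) ∂P/∂y,  v_g = (1/(fρ)) ∂P/∂x
u_g = −(−2.4×10⁻³)/(−1.36×10⁻⁴ × 1.13) = −15.6 m/s;  v_g = (1.1×10⁻³)/(−1.36×10⁻⁴ × 1.13) = −7.15 m/s
|V_g| = √(u_g² + v_g²) = 17.2 m/s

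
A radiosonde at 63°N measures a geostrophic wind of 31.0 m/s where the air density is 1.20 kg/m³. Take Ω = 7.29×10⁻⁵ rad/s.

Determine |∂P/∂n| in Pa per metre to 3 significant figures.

4.83×10⁻³ Pa/m

Coriolis parameter at 63°N:
f = 2Ω sin φ = 2 × 7.29×10⁻⁵ × sin 63° = 1.30×10⁻⁴ s⁻¹
Geostrophic balance rearranged: |∂P/∂n| = f ρ V_g
|∂P/∂n| = 1.30×10⁻⁴ × 1.20 × 31.0 = 4.83×10⁻³ Pa/m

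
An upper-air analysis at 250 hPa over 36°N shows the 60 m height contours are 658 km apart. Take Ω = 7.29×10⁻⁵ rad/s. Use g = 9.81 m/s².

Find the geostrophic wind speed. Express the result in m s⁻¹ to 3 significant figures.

Coriolis parameter at 36°N:
f = 2Ω sin φ = 2 × 7.29×10⁻⁵ × sin 36° = 8.57×10⁻⁵ s⁻¹
Height gradient: |∂Z/∂n| = 60 m / 658000 m = 9.12×10⁻⁵
On a pressure surface, geostrophic balance gives V_g = (g/f)|∂Z/∂n|:
V_g = 9.81 × 9.12×10⁻⁵ / 8.57×10⁻⁵ = 10.4 m/s

10.4 m s⁻¹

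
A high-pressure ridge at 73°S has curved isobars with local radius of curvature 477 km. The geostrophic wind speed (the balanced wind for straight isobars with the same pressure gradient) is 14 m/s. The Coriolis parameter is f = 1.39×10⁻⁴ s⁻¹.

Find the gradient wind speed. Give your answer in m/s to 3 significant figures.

20.1 m/s

Around a high, pressure-gradient force acts outward with centrifugal, so Coriolis balances both:
fV = (1/ρ)|∂P/∂n| + V²/R  →  V² − fR·V + fR·V_g = 0
With fR = 1.39×10⁻⁴ × 477×10³ m = 66.3 m/s:
V = [fR − √((fR)² − 4 fR V_g)]/2 = [66.3 − √(66.3² − 4×66.3×14)]/2 = 20.1 m/s
Supergeostrophic (V > V_g = 14 m/s), as expected around a high.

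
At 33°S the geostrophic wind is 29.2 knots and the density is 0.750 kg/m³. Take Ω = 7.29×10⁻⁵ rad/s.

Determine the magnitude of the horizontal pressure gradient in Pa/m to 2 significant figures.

Coriolis parameter at 33°S:
f = 2Ω sin φ = 2 × 7.29×10⁻⁵ × sin 33° = 7.94×10⁻⁵ s⁻¹
Wind speed in SI: 29.2 knots = 15.0 m/s
Geostrophic balance rearranged: |∂P/∂n| = f ρ V_g
|∂P/∂n| = 7.94×10⁻⁵ × 0.750 × 15.0 = 8.95×10⁻⁴ Pa/m

8.9×10⁻⁴ Pa/m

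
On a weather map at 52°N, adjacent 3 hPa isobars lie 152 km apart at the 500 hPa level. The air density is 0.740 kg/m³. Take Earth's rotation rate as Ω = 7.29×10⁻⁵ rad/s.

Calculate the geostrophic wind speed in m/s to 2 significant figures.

23 m/s

Coriolis parameter at 52°N:
f = 2Ω sin φ = 2 × 7.29×10⁻⁵ × sin 52° = 1.15×10⁻⁴ s⁻¹
Pressure gradient: |∂P/∂n| = 300 Pa / 152000 m = 1.97×10⁻³ Pa/m
Geostrophic balance (pressure-gradient force = Coriolis force):
V_g = (1/(fρ)) |∂P/∂n| = 1.97×10⁻³ / (1.15×10⁻⁴ × 0.740) = 23.2 m/s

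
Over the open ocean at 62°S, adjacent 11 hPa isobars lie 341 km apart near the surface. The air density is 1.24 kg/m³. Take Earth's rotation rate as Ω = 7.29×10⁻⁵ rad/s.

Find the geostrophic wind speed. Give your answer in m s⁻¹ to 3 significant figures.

Coriolis parameter at 62°S:
f = 2Ω sin φ = 2 × 7.29×10⁻⁵ × sin 62° = 1.29×10⁻⁴ s⁻¹
Pressure gradient: |∂P/∂n| = 1100 Pa / 341000 m = 3.23×10⁻³ Pa/m
Geostrophic balance (pressure-gradient force = Coriolis force):
V_g = (1/(fρ)) |∂P/∂n| = 3.23×10⁻³ / (1.29×10⁻⁴ × 1.24) = 20.2 m/s

20.2 m s⁻¹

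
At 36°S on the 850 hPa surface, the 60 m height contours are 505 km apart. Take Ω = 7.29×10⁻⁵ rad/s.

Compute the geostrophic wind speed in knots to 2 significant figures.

Coriolis parameter at 36°S:
f = 2Ω sin φ = 2 × 7.29×10⁻⁵ × sin 36° = 8.57×10⁻⁵ s⁻¹
Height gradient: |∂Z/∂n| = 60 m / 505000 m = 1.19×10⁻⁴
On a pressure surface, geostrophic balance gives V_g = (g/f)|∂Z/∂n|:
V_g = 9.81 × 1.19×10⁻⁴ / 8.57×10⁻⁵ = 13.6 m/s
Converting: 13.6 m/s × 1.944 = 26 knots

26 knots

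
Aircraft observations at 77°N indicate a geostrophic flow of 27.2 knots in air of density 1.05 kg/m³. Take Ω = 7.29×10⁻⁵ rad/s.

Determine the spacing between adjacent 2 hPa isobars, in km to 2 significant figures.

Coriolis parameter at 77°N:
f = 2Ω sin φ = 2 × 7.29×10⁻⁵ × sin 77° = 1.42×10⁻⁴ s⁻¹
Wind speed in SI: 27.2 knots = 14.0 m/s
Geostrophic balance rearranged: |∂P/∂n| = f ρ V_g
|∂P/∂n| = 1.42×10⁻⁴ × 1.05 × 14.0 = 2.09×10⁻³ Pa/m
Isobar spacing: Δn = ΔP/|∂P/∂n| = 200 Pa / 2.09×10⁻³ Pa/m = 95819 m ≈ 96 km

96 km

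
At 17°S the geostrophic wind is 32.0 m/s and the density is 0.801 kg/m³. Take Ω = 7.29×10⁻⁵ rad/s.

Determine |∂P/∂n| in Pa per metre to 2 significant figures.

Coriolis parameter at 17°S:
f = 2Ω sin φ = 2 × 7.29×10⁻⁵ × sin 17° = 4.26×10⁻⁵ s⁻¹
Geostrophic balance rearranged: |∂P/∂n| = f ρ V_g
|∂P/∂n| = 4.26×10⁻⁵ × 0.801 × 32.0 = 1.09×10⁻³ Pa/m

1.1×10⁻³ Pa/m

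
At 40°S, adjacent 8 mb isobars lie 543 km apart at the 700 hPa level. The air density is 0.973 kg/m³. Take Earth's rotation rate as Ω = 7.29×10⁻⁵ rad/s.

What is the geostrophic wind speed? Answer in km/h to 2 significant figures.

58 km/h

Coriolis parameter at 40°S:
f = 2Ω sin φ = 2 × 7.29×10⁻⁵ × sin 40° = 9.37×10⁻⁵ s⁻¹
Pressure gradient: |∂P/∂n| = 800 Pa / 543000 m = 1.47×10⁻³ Pa/m
Geostrophic balance (pressure-gradient force = Coriolis force):
V_g = (1/(fρ)) |∂P/∂n| = 1.47×10⁻³ / (9.37×10⁻⁵ × 0.973) = 16.2 m/s
Converting: 16.2 m/s × 3.6 = 58 km/h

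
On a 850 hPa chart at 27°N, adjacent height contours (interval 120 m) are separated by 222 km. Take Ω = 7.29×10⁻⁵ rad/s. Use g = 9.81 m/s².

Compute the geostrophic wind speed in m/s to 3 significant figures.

80.1 m/s

Coriolis parameter at 27°N:
f = 2Ω sin φ = 2 × 7.29×10⁻⁵ × sin 27° = 6.62×10⁻⁵ s⁻¹
Height gradient: |∂Z/∂n| = 120 m / 222000 m = 5.41×10⁻⁴
On a pressure surface, geostrophic balance gives V_g = (g/f)|∂Z/∂n|:
V_g = 9.81 × 5.41×10⁻⁴ / 6.62×10⁻⁵ = 80.1 m/s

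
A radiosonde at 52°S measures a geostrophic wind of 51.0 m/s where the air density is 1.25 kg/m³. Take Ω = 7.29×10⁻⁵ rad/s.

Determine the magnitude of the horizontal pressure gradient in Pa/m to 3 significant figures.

Coriolis parameter at 52°S:
f = 2Ω sin φ = 2 × 7.29×10⁻⁵ × sin 52° = 1.15×10⁻⁴ s⁻¹
Geostrophic balance rearranged: |∂P/∂n| = f ρ V_g
|∂P/∂n| = 1.15×10⁻⁴ × 1.25 × 51.0 = 7.32×10⁻³ Pa/m

7.32×10⁻³ Pa/m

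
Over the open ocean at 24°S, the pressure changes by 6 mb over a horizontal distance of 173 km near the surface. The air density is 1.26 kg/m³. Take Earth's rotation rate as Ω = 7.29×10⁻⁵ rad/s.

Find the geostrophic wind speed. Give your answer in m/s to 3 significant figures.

Coriolis parameter at 24°S:
f = 2Ω sin φ = 2 × 7.29×10⁻⁵ × sin 24° = 5.93×10⁻⁵ s⁻¹
Pressure gradient: |∂P/∂n| = 600 Pa / 173000 m = 3.47×10⁻³ Pa/m
Geostrophic balance (pressure-gradient force = Coriolis force):
V_g = (1/(fρ)) |∂P/∂n| = 3.47×10⁻³ / (5.93×10⁻⁵ × 1.26) = 46.4 m/s

46.4 m/s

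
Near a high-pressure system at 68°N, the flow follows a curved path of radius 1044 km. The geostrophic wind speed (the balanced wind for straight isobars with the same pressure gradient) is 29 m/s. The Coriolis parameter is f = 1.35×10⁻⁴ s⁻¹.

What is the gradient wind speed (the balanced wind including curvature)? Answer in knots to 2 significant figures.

Around a high, pressure-gradient force acts outward with centrifugal, so Coriolis balances both:
fV = (1/ρ)|∂P/∂n| + V²/R  →  V² − fR·V + fR·V_g = 0
With fR = 1.35×10⁻⁴ × 1044×10³ m = 141 m/s:
V = [fR − √((fR)² − 4 fR V_g)]/2 = [141 − √(141² − 4×141×29)]/2 = 40.8 m/s
Supergeostrophic (V > V_g = 29 m/s), as expected around a high.
Converting: 40.8 m/s × 1.944 = 79 knots

79 knots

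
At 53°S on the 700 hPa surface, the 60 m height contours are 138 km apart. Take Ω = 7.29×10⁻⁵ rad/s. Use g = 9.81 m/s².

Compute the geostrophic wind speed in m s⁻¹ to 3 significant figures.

Coriolis parameter at 53°S:
f = 2Ω sin φ = 2 × 7.29×10⁻⁵ × sin 53° = 1.16×10⁻⁴ s⁻¹
Height gradient: |∂Z/∂n| = 60 m / 138000 m = 4.35×10⁻⁴
On a pressure surface, geostrophic balance gives V_g = (g/f)|∂Z/∂n|:
V_g = 9.81 × 4.35×10⁻⁴ / 1.16×10⁻⁴ = 36.6 m/s

36.6 m s⁻¹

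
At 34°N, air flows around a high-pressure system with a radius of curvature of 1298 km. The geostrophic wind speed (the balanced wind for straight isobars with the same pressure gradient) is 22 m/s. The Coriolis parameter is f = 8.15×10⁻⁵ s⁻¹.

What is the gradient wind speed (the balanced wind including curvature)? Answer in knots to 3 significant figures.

60.7 knots

Around a high, pressure-gradient force acts outward with centrifugal, so Coriolis balances both:
fV = (1/ρ)|∂P/∂n| + V²/R  →  V² − fR·V + fR·V_g = 0
With fR = 8.15×10⁻⁵ × 1298×10³ m = 106 m/s:
V = [fR − √((fR)² − 4 fR V_g)]/2 = [106 − √(106² − 4×106×22)]/2 = 31.2 m/s
Supergeostrophic (V > V_g = 22 m/s), as expected around a high.
Converting: 31.2 m/s × 1.944 = 60.7 knots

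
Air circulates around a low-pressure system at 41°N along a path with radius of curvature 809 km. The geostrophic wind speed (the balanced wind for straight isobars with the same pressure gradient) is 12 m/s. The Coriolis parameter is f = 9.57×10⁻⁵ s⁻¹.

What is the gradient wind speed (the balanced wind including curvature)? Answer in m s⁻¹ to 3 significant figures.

10.6 m s⁻¹

Around a low, centrifugal force acts outward with Coriolis, so pressure-gradient force balances both:
(1/ρ)|∂P/∂n| = fV + V²/R  →  V² + fR·V − fR·V_g = 0
With fR = 9.57×10⁻⁵ × 809×10³ m = 77.4 m/s:
V = [−fR + √((fR)² + 4 fR V_g)]/2 = [−77.4 + √(77.4² + 4×77.4×12)]/2 = 10.6 m/s
Subgeostrophic (V < V_g = 12 m/s), as expected around a low.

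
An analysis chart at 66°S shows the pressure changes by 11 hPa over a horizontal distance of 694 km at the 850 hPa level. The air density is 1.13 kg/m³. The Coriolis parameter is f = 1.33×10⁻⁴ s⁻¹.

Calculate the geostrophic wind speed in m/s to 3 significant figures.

10.5 m/s

Pressure gradient: |∂P/∂n| = 1100 Pa / 694000 m = 1.59×10⁻³ Pa/m
Geostrophic balance (pressure-gradient force = Coriolis force):
V_g = (1/(fρ)) |∂P/∂n| = 1.59×10⁻³ / (1.33×10⁻⁴ × 1.13) = 10.5 m/s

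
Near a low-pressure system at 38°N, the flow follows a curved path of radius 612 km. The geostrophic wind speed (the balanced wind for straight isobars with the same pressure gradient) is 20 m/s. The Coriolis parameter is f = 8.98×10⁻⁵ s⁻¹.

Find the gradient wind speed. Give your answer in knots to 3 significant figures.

Around a low, centrifugal force acts outward with Coriolis, so pressure-gradient force balances both:
(1/ρ)|∂P/∂n| = fV + V²/R  →  V² + fR·V − fR·V_g = 0
With fR = 8.98×10⁻⁵ × 612×10³ m = 55.0 m/s:
V = [−fR + √((fR)² + 4 fR V_g)]/2 = [−55.0 + √(55.0² + 4×55.0×20)]/2 = 15.6 m/s
Subgeostrophic (V < V_g = 20 m/s), as expected around a low.
Converting: 15.6 m/s × 1.944 = 30.3 knots

30.3 knots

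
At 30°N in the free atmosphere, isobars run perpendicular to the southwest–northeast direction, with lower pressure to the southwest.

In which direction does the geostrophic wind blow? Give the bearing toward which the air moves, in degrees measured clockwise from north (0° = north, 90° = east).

315°

The pressure-gradient force points toward the southwest (bearing 225°).
Geostrophic balance: in the Northern Hemisphere the Coriolis force deflects motion to the right, so the geostrophic wind blows 90° to the right of the pressure-gradient force (low pressure on the left).
Rotating 225° by 90° clockwise gives 315° — the wind blows toward the northwest.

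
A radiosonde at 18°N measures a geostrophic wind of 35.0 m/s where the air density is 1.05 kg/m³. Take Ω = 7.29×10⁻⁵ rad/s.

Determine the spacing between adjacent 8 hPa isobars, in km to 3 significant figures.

Coriolis parameter at 18°N:
f = 2Ω sin φ = 2 × 7.29×10⁻⁵ × sin 18° = 4.51×10⁻⁵ s⁻¹
Geostrophic balance rearranged: |∂P/∂n| = f ρ V_g
|∂P/∂n| = 4.51×10⁻⁵ × 1.05 × 35.0 = 1.66×10⁻³ Pa/m
Isobar spacing: Δn = ΔP/|∂P/∂n| = 800 Pa / 1.66×10⁻³ Pa/m = 483162 m ≈ 483 km

483 km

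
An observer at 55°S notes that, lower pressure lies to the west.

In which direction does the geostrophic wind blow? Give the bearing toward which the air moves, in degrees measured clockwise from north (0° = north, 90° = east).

The pressure-gradient force points toward the west (bearing 270°).
Geostrophic balance: in the Southern Hemisphere the Coriolis force deflects motion to the left, so the geostrophic wind blows 90° to the left of the pressure-gradient force (low pressure on the right).
Rotating 270° by 90° counterclockwise gives 180° — the wind blows toward the south.

180°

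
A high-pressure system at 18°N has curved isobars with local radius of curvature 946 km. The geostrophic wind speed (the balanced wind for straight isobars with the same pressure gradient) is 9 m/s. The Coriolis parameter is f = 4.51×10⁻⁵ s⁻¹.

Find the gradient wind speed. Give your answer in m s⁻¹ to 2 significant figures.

13 m s⁻¹

Around a high, pressure-gradient force acts outward with centrifugal, so Coriolis balances both:
fV = (1/ρ)|∂P/∂n| + V²/R  →  V² − fR·V + fR·V_g = 0
With fR = 4.51×10⁻⁵ × 946×10³ m = 42.7 m/s:
V = [fR − √((fR)² − 4 fR V_g)]/2 = [42.7 − √(42.7² − 4×42.7×9)]/2 = 12.9 m/s
Supergeostrophic (V > V_g = 9 m/s), as expected around a high.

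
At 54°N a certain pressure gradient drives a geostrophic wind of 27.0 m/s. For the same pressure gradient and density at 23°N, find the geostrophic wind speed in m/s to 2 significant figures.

56 m/s

With the same pressure gradient and density, V_g ∝ 1/f ∝ 1/sin φ.
V₂ = V₁ · sin φ₁ / sin φ₂ = 27.0 × sin 54° / sin 23°
V₂ = 27.0 × 0.8090/0.3907 = 56 m/s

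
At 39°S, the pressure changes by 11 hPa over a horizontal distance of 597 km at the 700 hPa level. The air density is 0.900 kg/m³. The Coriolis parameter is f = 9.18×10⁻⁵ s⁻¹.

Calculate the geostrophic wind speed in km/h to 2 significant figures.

80 km/h

Pressure gradient: |∂P/∂n| = 1100 Pa / 597000 m = 1.84×10⁻³ Pa/m
Geostrophic balance (pressure-gradient force = Coriolis force):
V_g = (1/(fρ)) |∂P/∂n| = 1.84×10⁻³ / (9.18×10⁻⁵ × 0.900) = 22.3 m/s
Converting: 22.3 m/s × 3.6 = 80 km/h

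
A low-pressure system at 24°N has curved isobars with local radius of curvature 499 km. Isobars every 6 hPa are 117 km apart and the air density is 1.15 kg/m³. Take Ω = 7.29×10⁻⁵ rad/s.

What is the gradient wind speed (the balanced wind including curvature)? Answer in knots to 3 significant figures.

67.3 knots

Coriolis parameter at 24°N:
f = 2Ω sin φ = 2 × 7.29×10⁻⁵ × sin 24° = 5.93×10⁻⁵ s⁻¹
Pressure gradient: |∂P/∂n| = 600 Pa / 117000 m = 5.13×10⁻³ Pa/m
Geostrophic speed: V_g = |∂P/∂n|/(fρ) = 5.13×10⁻³/(5.93×10⁻⁵ × 1.15) = 75.2 m/s
Around a low, centrifugal force acts outward with Coriolis, so pressure-gradient force balances both:
(1/ρ)|∂P/∂n| = fV + V²/R  →  V² + fR·V − fR·V_g = 0
With fR = 5.93×10⁻⁵ × 499×10³ m = 29.6 m/s:
V = [−fR + √((fR)² + 4 fR V_g)]/2 = [−29.6 + √(29.6² + 4×29.6×75.2)]/2 = 34.6 m/s
Subgeostrophic (V < V_g = 75.2 m/s), as expected around a low.
Converting: 34.6 m/s × 1.944 = 67.3 knots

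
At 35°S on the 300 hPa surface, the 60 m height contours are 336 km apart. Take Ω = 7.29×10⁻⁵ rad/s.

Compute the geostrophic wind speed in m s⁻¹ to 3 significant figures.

20.9 m s⁻¹

Coriolis parameter at 35°S:
f = 2Ω sin φ = 2 × 7.29×10⁻⁵ × sin 35° = 8.36×10⁻⁵ s⁻¹
Height gradient: |∂Z/∂n| = 60 m / 336000 m = 1.79×10⁻⁴
On a pressure surface, geostrophic balance gives V_g = (g/f)|∂Z/∂n|:
V_g = 9.81 × 1.79×10⁻⁴ / 8.36×10⁻⁵ = 20.9 m/s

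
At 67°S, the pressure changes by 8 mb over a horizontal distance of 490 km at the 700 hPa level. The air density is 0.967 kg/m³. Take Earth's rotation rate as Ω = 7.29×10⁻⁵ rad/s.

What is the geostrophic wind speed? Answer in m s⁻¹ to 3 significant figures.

Coriolis parameter at 67°S:
f = 2Ω sin φ = 2 × 7.29×10⁻⁵ × sin 67° = 1.34×10⁻⁴ s⁻¹
Pressure gradient: |∂P/∂n| = 800 Pa / 490000 m = 1.63×10⁻³ Pa/m
Geostrophic balance (pressure-gradient force = Coriolis force):
V_g = (1/(fρ)) |∂P/∂n| = 1.63×10⁻³ / (1.34×10⁻⁴ × 0.967) = 12.6 m/s

12.6 m s⁻¹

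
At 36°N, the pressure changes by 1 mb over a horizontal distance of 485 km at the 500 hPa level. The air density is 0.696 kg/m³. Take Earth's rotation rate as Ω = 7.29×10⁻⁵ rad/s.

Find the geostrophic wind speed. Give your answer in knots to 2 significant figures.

6.7 knots

Coriolis parameter at 36°N:
f = 2Ω sin φ = 2 × 7.29×10⁻⁵ × sin 36° = 8.57×10⁻⁵ s⁻¹
Pressure gradient: |∂P/∂n| = 100 Pa / 485000 m = 2.06×10⁻⁴ Pa/m
Geostrophic balance (pressure-gradient force = Coriolis force):
V_g = (1/(fρ)) |∂P/∂n| = 2.06×10⁻⁴ / (8.57×10⁻⁵ × 0.696) = 3.46 m/s
Converting: 3.46 m/s × 1.944 = 6.7 knots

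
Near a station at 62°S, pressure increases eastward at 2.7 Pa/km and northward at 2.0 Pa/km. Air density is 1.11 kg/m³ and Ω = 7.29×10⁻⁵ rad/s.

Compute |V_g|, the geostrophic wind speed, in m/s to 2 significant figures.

24 m/s

Coriolis parameter at 62°S:
f = 2Ω sin φ = 2 × 7.29×10⁻⁵ × sin 62° = 1.29×10⁻⁴ s⁻¹
In the Southern Hemisphere f is negative: f = −1.29×10⁻⁴ s⁻¹.
Component geostrophic relations (x east, y north):
u_g = −(1/(fρ)) ∂P/∂y,  v_g = (1/(fρ)) ∂P/∂x
u_g = −(2.0×10⁻³)/(−1.29×10⁻⁴ × 1.11) = 14.0 m/s;  v_g = (2.7×10⁻³)/(−1.29×10⁻⁴ × 1.11) = −18.9 m/s
|V_g| = √(u_g² + v_g²) = 23.5 m/s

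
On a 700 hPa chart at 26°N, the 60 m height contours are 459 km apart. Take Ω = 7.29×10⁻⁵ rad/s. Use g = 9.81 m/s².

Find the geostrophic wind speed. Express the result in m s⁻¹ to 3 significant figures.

20.1 m s⁻¹

Coriolis parameter at 26°N:
f = 2Ω sin φ = 2 × 7.29×10⁻⁵ × sin 26° = 6.39×10⁻⁵ s⁻¹
Height gradient: |∂Z/∂n| = 60 m / 459000 m = 1.31×10⁻⁴
On a pressure surface, geostrophic balance gives V_g = (g/f)|∂Z/∂n|:
V_g = 9.81 × 1.31×10⁻⁴ / 6.39×10⁻⁵ = 20.1 m/s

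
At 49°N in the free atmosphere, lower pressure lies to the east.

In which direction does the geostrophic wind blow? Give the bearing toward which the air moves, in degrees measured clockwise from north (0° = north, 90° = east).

180°

The pressure-gradient force points toward the east (bearing 090°).
Geostrophic balance: in the Northern Hemisphere the Coriolis force deflects motion to the right, so the geostrophic wind blows 90° to the right of the pressure-gradient force (low pressure on the left).
Rotating 090° by 90° clockwise gives 180° — the wind blows toward the south.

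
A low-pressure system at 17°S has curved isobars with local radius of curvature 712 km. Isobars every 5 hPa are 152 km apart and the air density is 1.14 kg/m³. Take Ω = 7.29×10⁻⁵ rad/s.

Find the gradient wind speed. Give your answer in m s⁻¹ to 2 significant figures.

33 m s⁻¹

Coriolis parameter at 17°S:
f = 2Ω sin φ = 2 × 7.29×10⁻⁵ × sin 17° = 4.26×10⁻⁵ s⁻¹
Pressure gradient: |∂P/∂n| = 500 Pa / 152000 m = 3.29×10⁻³ Pa/m
Geostrophic speed: V_g = |∂P/∂n|/(fρ) = 3.29×10⁻³/(4.26×10⁻⁵ × 1.14) = 67.7 m/s
Around a low, centrifugal force acts outward with Coriolis, so pressure-gradient force balances both:
(1/ρ)|∂P/∂n| = fV + V²/R  →  V² + fR·V − fR·V_g = 0
With fR = 4.26×10⁻⁵ × 712×10³ m = 30.4 m/s:
V = [−fR + √((fR)² + 4 fR V_g)]/2 = [−30.4 + √(30.4² + 4×30.4×67.7)]/2 = 32.6 m/s
Subgeostrophic (V < V_g = 67.7 m/s), as expected around a low.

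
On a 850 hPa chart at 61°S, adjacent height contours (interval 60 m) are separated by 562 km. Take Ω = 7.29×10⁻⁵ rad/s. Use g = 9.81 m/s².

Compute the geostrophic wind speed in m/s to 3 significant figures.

Coriolis parameter at 61°S:
f = 2Ω sin φ = 2 × 7.29×10⁻⁵ × sin 61° = 1.28×10⁻⁴ s⁻¹
Height gradient: |∂Z/∂n| = 60 m / 562000 m = 1.07×10⁻⁴
On a pressure surface, geostrophic balance gives V_g = (g/f)|∂Z/∂n|:
V_g = 9.81 × 1.07×10⁻⁴ / 1.28×10⁻⁴ = 8.21 m/s

8.21 m/s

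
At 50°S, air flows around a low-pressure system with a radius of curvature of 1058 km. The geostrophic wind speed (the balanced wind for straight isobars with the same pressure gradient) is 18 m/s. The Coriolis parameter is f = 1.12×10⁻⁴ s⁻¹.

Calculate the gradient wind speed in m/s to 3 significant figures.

15.9 m/s

Around a low, centrifugal force acts outward with Coriolis, so pressure-gradient force balances both:
(1/ρ)|∂P/∂n| = fV + V²/R  →  V² + fR·V − fR·V_g = 0
With fR = 1.12×10⁻⁴ × 1058×10³ m = 118 m/s:
V = [−fR + √((fR)² + 4 fR V_g)]/2 = [−118 + √(118² + 4×118×18)]/2 = 15.9 m/s
Subgeostrophic (V < V_g = 18 m/s), as expected around a low.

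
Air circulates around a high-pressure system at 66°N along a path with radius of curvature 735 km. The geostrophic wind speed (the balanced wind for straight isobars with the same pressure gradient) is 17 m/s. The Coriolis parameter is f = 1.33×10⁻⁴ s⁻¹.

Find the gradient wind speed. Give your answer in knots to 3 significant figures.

42.6 knots

Around a high, pressure-gradient force acts outward with centrifugal, so Coriolis balances both:
fV = (1/ρ)|∂P/∂n| + V²/R  →  V² − fR·V + fR·V_g = 0
With fR = 1.33×10⁻⁴ × 735×10³ m = 97.8 m/s:
V = [fR − √((fR)² − 4 fR V_g)]/2 = [97.8 − √(97.8² − 4×97.8×17)]/2 = 21.9 m/s
Supergeostrophic (V > V_g = 17 m/s), as expected around a high.
Converting: 21.9 m/s × 1.944 = 42.6 knots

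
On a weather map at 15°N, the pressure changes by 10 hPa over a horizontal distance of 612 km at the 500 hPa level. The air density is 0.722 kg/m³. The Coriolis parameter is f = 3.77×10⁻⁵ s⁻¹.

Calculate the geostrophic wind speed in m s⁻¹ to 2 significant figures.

60 m s⁻¹

Pressure gradient: |∂P/∂n| = 1000 Pa / 612000 m = 1.63×10⁻³ Pa/m
Geostrophic balance (pressure-gradient force = Coriolis force):
V_g = (1/(fρ)) |∂P/∂n| = 1.63×10⁻³ / (3.77×10⁻⁵ × 0.722) = 60.0 m/s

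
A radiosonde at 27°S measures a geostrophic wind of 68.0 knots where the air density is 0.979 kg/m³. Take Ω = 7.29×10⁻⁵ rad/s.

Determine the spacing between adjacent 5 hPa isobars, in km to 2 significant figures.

220 km

Coriolis parameter at 27°S:
f = 2Ω sin φ = 2 × 7.29×10⁻⁵ × sin 27° = 6.62×10⁻⁵ s⁻¹
Wind speed in SI: 68.0 knots = 35.0 m/s
Geostrophic balance rearranged: |∂P/∂n| = f ρ V_g
|∂P/∂n| = 6.62×10⁻⁵ × 0.979 × 35.0 = 2.27×10⁻³ Pa/m
Isobar spacing: Δn = ΔP/|∂P/∂n| = 500 Pa / 2.27×10⁻³ Pa/m = 220565 m ≈ 220 km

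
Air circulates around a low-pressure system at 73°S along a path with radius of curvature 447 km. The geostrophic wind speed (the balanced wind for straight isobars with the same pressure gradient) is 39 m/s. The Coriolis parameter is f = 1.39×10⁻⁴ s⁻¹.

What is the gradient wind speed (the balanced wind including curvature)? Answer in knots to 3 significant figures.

52.8 knots

Around a low, centrifugal force acts outward with Coriolis, so pressure-gradient force balances both:
(1/ρ)|∂P/∂n| = fV + V²/R  →  V² + fR·V − fR·V_g = 0
With fR = 1.39×10⁻⁴ × 447×10³ m = 62.1 m/s:
V = [−fR + √((fR)² + 4 fR V_g)]/2 = [−62.1 + √(62.1² + 4×62.1×39)]/2 = 27.1 m/s
Subgeostrophic (V < V_g = 39 m/s), as expected around a low.
Converting: 27.1 m/s × 1.944 = 52.8 knots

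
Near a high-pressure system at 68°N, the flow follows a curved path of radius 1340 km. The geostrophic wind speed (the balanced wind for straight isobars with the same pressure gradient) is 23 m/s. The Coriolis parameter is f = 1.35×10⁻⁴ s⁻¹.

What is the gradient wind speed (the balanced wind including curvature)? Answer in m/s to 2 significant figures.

27 m/s

Around a high, pressure-gradient force acts outward with centrifugal, so Coriolis balances both:
fV = (1/ρ)|∂P/∂n| + V²/R  →  V² − fR·V + fR·V_g = 0
With fR = 1.35×10⁻⁴ × 1340×10³ m = 181 m/s:
V = [fR − √((fR)² − 4 fR V_g)]/2 = [181 − √(181² − 4×181×23)]/2 = 27 m/s
Supergeostrophic (V > V_g = 23 m/s), as expected around a high.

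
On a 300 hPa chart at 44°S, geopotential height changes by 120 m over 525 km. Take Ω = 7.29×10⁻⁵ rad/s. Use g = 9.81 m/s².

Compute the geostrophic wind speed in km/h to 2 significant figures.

Coriolis parameter at 44°S:
f = 2Ω sin φ = 2 × 7.29×10⁻⁵ × sin 44° = 1.01×10⁻⁴ s⁻¹
Height gradient: |∂Z/∂n| = 120 m / 525000 m = 2.29×10⁻⁴
On a pressure surface, geostrophic balance gives V_g = (g/f)|∂Z/∂n|:
V_g = 9.81 × 2.29×10⁻⁴ / 1.01×10⁻⁴ = 22.1 m/s
Converting: 22.1 m/s × 3.6 = 80 km/h

80 km/h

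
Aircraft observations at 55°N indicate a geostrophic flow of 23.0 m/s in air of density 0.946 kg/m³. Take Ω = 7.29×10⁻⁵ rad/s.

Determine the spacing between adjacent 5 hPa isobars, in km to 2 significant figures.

190 km

Coriolis parameter at 55°N:
f = 2Ω sin φ = 2 × 7.29×10⁻⁵ × sin 55° = 1.19×10⁻⁴ s⁻¹
Geostrophic balance rearranged: |∂P/∂n| = f ρ V_g
|∂P/∂n| = 1.19×10⁻⁴ × 0.946 × 23.0 = 2.60×10⁻³ Pa/m
Isobar spacing: Δn = ΔP/|∂P/∂n| = 500 Pa / 2.60×10⁻³ Pa/m = 192411 m ≈ 190 km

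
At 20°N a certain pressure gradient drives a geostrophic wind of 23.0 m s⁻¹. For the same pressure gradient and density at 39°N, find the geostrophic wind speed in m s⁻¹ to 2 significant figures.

12 m s⁻¹

With the same pressure gradient and density, V_g ∝ 1/f ∝ 1/sin φ.
V₂ = V₁ · sin φ₁ / sin φ₂ = 23.0 × sin 20° / sin 39°
V₂ = 23.0 × 0.3420/0.6293 = 12 m s⁻¹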